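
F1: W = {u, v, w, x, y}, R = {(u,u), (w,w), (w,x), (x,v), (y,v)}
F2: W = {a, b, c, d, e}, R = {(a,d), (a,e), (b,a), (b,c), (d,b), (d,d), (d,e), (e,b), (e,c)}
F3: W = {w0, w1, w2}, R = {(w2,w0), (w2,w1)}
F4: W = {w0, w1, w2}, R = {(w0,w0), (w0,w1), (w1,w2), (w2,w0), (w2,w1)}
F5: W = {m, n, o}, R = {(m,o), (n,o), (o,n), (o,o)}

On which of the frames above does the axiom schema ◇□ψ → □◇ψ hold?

This is the axiom for convergence; its first-order frame correspondent is ∀x ∀y ∀z (Rxy ∧ Rxz → ∃w (Ryw ∧ Rzw)).
F1: fails — Rww and Rwx but w and x have no common successor.
F2: fails — Rbc and Rbc but c and c have no common successor.
F3: fails — Rw2w0 and Rw2w0 but w0 and w0 have no common successor.
F4: fails — Rw0w1 and Rw0w0 but w1 and w0 have no common successor.
F5: holds.

F5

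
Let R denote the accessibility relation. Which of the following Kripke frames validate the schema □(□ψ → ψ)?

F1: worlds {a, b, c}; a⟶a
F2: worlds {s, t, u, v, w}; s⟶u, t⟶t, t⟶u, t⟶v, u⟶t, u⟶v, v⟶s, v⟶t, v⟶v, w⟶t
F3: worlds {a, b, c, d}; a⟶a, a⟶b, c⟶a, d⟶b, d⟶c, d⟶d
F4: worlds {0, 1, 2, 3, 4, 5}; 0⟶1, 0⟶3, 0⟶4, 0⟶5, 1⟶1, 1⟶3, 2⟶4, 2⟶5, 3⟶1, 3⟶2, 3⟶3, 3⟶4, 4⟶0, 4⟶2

F1

Frame correspondent (Sahlqvist): ∀x ∀y (Rxy → Ryy) — i.e. shift-reflexivity.
F1: ✓.
F2: fails — Rvs but not Rss.
F3: fails — Rdc but not Rcc.
F4: fails — R34 but not R44.
Valid on: F1.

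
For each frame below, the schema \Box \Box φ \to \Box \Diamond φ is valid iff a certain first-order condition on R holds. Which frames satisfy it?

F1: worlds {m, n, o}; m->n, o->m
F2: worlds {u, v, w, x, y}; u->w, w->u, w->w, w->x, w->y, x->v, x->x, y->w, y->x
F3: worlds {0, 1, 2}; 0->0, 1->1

This is the axiom for a generalized confluence (Geach) condition; its first-order frame correspondent is \forall x \forall z (xRz \to \exists w (x R^2 w \wedge zRw)).
F1: fails — mRn but no w with mR²w and nRw.
F2: fails — xRv but no t with xR²t and vRt.
F3: holds.
Valid on: F3.

F3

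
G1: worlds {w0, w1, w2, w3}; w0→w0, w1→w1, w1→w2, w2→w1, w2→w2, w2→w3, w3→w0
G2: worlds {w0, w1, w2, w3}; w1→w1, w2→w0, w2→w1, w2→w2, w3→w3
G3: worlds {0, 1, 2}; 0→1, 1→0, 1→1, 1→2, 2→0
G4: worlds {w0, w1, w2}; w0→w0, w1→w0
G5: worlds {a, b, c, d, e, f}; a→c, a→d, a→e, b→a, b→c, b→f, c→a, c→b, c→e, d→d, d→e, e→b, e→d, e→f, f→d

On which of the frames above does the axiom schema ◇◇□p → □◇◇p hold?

G4

The schema corresponds to a generalized confluence (Geach) condition: ∀x ∀y ∀z ((xR²y ∧ xRz) → ∃w (yRw ∧ zR²w)).
G1: fails — w1R²w3, w1Rw1 but no w with w3Rw and w1R²w.
G2: fails — w2R²w0, w2Rw0 but no w with w0Rw and w0R²w.
G3: fails — 1R²2, 1R2 but no w with 2Rw and 2R²w.
G4: satisfies the condition.
G5: fails — bR²b, bRf but no w with bRw and fR²w.
Valid on: G4.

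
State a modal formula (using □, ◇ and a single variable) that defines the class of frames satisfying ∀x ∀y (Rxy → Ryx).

ψ → □◇ψ

This is symmetry; the standard corresponding axiom is B: ψ → □◇ψ.
Suppose ψ→□◇ψ is valid. Take Rxy and set V(ψ)={x}. Then ψ at x, so □◇ψ at x, so ◇ψ at y, so some z with Ryz has ψ; z=x, i.e. Ryx.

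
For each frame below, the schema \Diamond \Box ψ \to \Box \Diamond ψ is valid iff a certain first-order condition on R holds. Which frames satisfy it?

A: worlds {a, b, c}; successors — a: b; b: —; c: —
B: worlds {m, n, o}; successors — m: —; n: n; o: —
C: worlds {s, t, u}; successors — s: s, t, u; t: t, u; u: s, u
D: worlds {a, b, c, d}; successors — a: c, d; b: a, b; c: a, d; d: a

Frame correspondent (Sahlqvist): \forall x \forall y \forall z (Rxy \wedge Rxz \to \exists w (Ryw \wedge Rzw)) — i.e. convergence.
A: fails — Rab and Rab but b and b have no common successor.
B: condition met.
C: condition met.
D: fails — Rbb and Rba but b and a have no common successor.

B, C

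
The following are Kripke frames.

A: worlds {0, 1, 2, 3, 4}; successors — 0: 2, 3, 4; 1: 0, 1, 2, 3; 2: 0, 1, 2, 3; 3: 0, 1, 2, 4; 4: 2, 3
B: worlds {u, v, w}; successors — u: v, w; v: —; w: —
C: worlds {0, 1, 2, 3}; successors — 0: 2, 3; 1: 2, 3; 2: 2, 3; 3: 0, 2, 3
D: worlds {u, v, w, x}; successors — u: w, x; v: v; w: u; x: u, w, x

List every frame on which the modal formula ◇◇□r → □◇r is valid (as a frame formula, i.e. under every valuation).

The schema corresponds to a generalized confluence (Geach) condition: ∀x ∀y ∀z ((xR²y ∧ xRz) → ∃w (yRw ∧ zRw)).
A: condition met.
B: condition met.
C: condition met.
D: fails — uR²u, uRw but no t with uRt and wRt.
Valid on: A, B, C.

A, B, C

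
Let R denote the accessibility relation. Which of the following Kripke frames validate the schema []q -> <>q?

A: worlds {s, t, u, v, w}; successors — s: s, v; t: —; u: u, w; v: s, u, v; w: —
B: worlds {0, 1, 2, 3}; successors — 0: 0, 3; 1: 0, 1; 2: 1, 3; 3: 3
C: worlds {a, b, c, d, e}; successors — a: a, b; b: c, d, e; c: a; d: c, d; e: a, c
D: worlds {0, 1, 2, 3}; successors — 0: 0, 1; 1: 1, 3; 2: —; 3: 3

B, C

This is the axiom for seriality; its first-order frame correspondent is forall x exists y Rxy.
A: fails — world t has no successor.
B: ✓.
C: ✓.
D: fails — world 2 has no successor.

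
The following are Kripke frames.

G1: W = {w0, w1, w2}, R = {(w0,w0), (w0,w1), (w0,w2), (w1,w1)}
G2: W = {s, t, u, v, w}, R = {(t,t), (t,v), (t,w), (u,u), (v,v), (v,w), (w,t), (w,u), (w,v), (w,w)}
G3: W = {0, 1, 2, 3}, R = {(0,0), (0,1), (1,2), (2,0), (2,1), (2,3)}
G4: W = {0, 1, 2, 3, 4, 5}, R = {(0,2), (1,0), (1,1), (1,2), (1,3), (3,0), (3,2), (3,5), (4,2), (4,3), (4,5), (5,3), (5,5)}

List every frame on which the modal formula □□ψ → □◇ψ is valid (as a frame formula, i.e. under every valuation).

G2

Frame correspondent (Sahlqvist): ∀x ∀z (xRz → ∃w (xR²w ∧ zRw)) — i.e. a generalized confluence (Geach) condition.
G1: fails — w0Rw2 but no w with w0R²w and w2Rw.
G2: satisfies the condition.
G3: fails — 2R3 but no w with 2R²w and 3Rw.
G4: fails — 0R2 but no w with 0R²w and 2Rw.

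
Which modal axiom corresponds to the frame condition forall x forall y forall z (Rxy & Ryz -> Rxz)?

□s → □□s

This is transitivity; the standard corresponding axiom is 4: □s → □□s.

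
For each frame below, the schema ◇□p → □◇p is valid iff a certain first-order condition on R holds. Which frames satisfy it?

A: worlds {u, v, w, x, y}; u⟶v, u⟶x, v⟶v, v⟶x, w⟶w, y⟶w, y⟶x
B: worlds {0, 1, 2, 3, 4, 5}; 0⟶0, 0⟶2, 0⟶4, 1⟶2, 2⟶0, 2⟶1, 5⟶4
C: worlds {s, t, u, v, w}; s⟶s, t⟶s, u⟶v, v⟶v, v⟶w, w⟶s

Frame correspondent (Sahlqvist): ∀x ∀y ∀z (Rxy ∧ Rxz → ∃w (Ryw ∧ Rzw)) — i.e. convergence.
A: fails — Ruv and Rux but v and x have no common successor.
B: fails — R00 and R04 but 0 and 4 have no common successor.
C: fails — Rvv and Rvw but v and w have no common successor.
Valid on no frame.

none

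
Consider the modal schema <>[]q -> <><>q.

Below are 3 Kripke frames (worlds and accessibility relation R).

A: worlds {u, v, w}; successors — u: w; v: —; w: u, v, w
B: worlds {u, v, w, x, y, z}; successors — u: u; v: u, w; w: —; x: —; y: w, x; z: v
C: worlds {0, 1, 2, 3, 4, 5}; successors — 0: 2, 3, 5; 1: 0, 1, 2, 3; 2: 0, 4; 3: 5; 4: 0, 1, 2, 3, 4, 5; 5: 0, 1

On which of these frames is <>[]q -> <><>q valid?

The schema corresponds to a generalized confluence (Geach) condition: forall x forall y (xRy -> exists w (yRw & x R^2 w)).
A: fails — wRv but no t with vRt and wR²t.
B: fails — vRw but no t with wRt and vR²t.
C: condition met.

C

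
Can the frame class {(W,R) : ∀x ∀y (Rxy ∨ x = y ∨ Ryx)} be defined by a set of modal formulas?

If a class were modally definable it would be closed under disjoint unions (Goldblatt–Thomason).
Take 3 disjoint single-world reflexive frames: each is trivially connected, but their disjoint union has 3 worlds with no edge between distinct components, so it is not connected.
Hence connectedness of R is not modally definable.

No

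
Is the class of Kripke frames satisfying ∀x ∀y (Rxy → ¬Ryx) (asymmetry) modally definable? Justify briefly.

Not modally definable

Modal frame validity is preserved under surjective bounded morphisms.
The 5-cycle (worlds 0,1,2,3,4 with 0→1→2→3→4→0) is asymmetric. Mapping every world to a single reflexive point • is a surjective bounded morphism, and the reflexive point is not asymmetric (R•• but asymmetry requires ¬R••).
Hence asymmetry is not modally definable.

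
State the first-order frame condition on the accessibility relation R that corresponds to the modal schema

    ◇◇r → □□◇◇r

∀x ∀y ∀z ((xR²y ∧ xR²z) → ∃w (y = w ∧ zR²w))

This is a Sahlqvist (Geach-type) schema ◇^2□^0r → □^2◇^2r.
Minimal-valuation argument: fix x; take any y with xR^2y and any z with xR^2z. Set V(r) to the set of worlds R-reachable from y in exactly 0 steps. Then □^0r holds at y, so the antecedent holds at x; validity forces ◇^2r at z, giving a w with zR^2w and yR^0w.
First-order correspondent: ∀x ∀y ∀z ((xR²y ∧ xR²z) → ∃w (y = w ∧ zR²w)).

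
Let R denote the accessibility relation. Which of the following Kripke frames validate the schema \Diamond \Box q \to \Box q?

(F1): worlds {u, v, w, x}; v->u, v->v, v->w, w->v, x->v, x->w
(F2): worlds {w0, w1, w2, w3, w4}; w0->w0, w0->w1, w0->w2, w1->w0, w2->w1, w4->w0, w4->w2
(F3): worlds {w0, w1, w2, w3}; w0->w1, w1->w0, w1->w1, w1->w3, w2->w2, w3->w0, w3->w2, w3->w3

none

This is the axiom for a generalized confluence (Geach) condition; its first-order frame correspondent is \forall x \forall y \forall z ((xRy \wedge xRz) \to \exists w (yRw \wedge z = w)).
(F1): fails — vRu, vRu but no t with uRt and u=t.
(F2): fails — w0Rw1, w0Rw1 but no w with w1Rw and w1=w.
(F3): fails — w1Rw0, w1Rw0 but no w with w0Rw and w0=w.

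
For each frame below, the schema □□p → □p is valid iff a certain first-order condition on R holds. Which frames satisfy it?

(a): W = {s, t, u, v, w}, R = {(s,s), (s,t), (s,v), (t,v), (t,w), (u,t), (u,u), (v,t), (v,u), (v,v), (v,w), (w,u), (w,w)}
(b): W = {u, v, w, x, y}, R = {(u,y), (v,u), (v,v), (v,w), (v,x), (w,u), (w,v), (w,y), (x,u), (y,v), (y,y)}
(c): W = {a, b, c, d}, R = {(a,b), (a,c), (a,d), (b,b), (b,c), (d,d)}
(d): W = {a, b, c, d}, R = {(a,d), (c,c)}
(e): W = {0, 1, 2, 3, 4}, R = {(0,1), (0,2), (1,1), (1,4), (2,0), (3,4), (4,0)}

(a), (c)

This is the axiom for density; its first-order frame correspondent is ∀x ∀y (Rxy → ∃z (Rxz ∧ Rzy)).
(a): condition met.
(b): fails — Rxu but no z with Rxz and Rzu.
(c): condition met.
(d): fails — Rad but no z with Raz and Rzd.
(e): fails — R34 but no z with R3z and Rz4.
Valid on: (a), (c).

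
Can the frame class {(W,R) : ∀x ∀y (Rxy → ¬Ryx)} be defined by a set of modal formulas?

Modal frame validity is preserved under surjective bounded morphisms.
The 5-cycle (worlds s,t,u,v,w with s→t→u→v→w→s) is asymmetric. Mapping every world to a single reflexive point • is a surjective bounded morphism, and the reflexive point is not asymmetric (R•• but asymmetry requires ¬R••).
So the class is not modally definable.

No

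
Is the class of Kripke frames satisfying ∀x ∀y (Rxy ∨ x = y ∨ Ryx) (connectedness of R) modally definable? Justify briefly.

Not definable by any modal formula

If a class were modally definable it would be closed under disjoint unions (Goldblatt–Thomason).
Take 4 disjoint single-world reflexive frames: each is trivially connected, but their disjoint union has 4 worlds with no edge between distinct components, so it is not connected.
Hence connectedness of R is not modally definable.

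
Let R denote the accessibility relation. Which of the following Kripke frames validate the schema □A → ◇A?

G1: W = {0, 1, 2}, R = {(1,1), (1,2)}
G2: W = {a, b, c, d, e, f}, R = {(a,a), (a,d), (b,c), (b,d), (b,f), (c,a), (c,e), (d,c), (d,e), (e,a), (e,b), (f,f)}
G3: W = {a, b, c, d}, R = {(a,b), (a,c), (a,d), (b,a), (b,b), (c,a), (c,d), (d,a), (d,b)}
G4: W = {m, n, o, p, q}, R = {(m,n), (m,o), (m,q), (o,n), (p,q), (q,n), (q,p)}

G2, G3

Frame correspondent (Sahlqvist): ∀x ∃y Rxy — i.e. seriality.
G1: fails — world 0 has no successor.
G2: ✓.
G3: ✓.
G4: fails — world n has no successor.
Valid on: G2, G3.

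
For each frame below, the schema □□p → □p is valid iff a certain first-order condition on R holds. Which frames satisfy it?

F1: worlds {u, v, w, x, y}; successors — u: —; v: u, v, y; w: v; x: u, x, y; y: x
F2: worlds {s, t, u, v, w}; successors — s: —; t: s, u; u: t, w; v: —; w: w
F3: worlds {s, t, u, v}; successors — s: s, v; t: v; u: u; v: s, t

F1

This is the axiom for density; its first-order frame correspondent is ∀x ∀y (Rxy → ∃z (Rxz ∧ Rzy)).
F1: ✓.
F2: fails — Rut but no z with Ruz and Rzt.
F3: fails — Rtv but no z with Rtz and Rzv.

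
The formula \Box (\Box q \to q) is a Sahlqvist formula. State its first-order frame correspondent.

This schema is the T□ axiom.
It corresponds to shift-reflexivity: \forall x \forall y (Rxy \to Ryy).

Shift-reflexivity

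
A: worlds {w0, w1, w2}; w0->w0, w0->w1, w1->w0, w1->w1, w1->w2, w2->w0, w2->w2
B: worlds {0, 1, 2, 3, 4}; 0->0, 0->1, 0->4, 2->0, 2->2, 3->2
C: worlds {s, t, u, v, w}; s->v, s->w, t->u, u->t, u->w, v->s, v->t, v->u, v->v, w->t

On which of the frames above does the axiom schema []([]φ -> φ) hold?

This is the axiom for shift-reflexivity; its first-order frame correspondent is forall x forall y (Rxy -> Ryy).
A: holds.
B: fails — R01 but not R11.
C: fails — Rwt but not Rtt.

A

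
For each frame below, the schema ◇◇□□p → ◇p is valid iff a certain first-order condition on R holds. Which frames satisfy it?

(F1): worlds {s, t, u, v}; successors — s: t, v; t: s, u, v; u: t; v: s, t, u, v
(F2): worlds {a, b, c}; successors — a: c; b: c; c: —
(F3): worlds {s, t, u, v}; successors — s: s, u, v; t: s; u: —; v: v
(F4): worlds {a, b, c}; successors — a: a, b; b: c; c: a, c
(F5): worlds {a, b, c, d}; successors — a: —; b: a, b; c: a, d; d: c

The schema corresponds to a generalized confluence (Geach) condition: ∀x ∀y (xR²y → ∃w (yR²w ∧ xRw)).
(F1): fails — uR²u but no w with uR²w and uRw.
(F2): ✓.
(F3): fails — sR²u but no w with uR²w and sRw.
(F4): ✓.
(F5): fails — bR²a but no w with aR²w and bRw.

(F2), (F4)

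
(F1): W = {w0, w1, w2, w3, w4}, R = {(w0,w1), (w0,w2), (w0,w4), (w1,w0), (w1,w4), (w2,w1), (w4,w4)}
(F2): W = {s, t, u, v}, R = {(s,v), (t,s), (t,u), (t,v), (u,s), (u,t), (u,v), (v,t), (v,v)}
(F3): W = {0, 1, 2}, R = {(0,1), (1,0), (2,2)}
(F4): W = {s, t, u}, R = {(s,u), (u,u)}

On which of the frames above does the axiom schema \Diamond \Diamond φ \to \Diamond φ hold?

Frame correspondent (Sahlqvist): \forall x \forall y \forall z (Rxy \wedge Ryz \to Rxz) — i.e. transitivity.
(F1): fails — Rw1w0 and Rw0w1 but not Rw1w1.
(F2): fails — Rtv and Rvt but not Rtt.
(F3): fails — R01 and R10 but not R00.
(F4): holds.

(F4)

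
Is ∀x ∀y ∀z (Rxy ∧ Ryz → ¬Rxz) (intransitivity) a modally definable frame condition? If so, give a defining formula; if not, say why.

No

Modal frame validity is preserved under surjective bounded morphisms.
The 7-cycle (worlds w0,w1,w2,w3,w4,w5,w6 with w0→w1→w2→w3→w4→w5→w6→w0) is intransitive. Mapping every world to a single reflexive point • is a surjective bounded morphism; the reflexive point is not intransitive (R••∧R•• but R••).
So the class is not modally definable.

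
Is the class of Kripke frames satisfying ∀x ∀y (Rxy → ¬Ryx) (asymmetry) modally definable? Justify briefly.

If a class were modally definable it would be closed under surjective bounded morphisms (Goldblatt–Thomason).
The 5-cycle (worlds w0,w1,w2,w3,w4 with w0→w1→w2→w3→w4→w0) is asymmetric. Mapping every world to a single reflexive point • is a surjective bounded morphism, and the reflexive point is not asymmetric (R•• but asymmetry requires ¬R••).
So no modal formula (or set of formulas) defines exactly the asymmetric frames.

No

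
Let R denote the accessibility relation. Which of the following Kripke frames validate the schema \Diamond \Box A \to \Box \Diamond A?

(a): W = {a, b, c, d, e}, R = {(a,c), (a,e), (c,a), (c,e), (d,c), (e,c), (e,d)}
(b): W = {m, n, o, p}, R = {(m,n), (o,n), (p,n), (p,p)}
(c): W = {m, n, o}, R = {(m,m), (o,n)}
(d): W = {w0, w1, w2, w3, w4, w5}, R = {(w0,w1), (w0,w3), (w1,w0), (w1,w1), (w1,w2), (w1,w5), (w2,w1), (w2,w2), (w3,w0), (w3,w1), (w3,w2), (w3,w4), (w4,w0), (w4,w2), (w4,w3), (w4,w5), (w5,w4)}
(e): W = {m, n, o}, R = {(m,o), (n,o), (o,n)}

Frame correspondent (Sahlqvist): \forall x \forall y \forall z (Rxy \wedge Rxz \to \exists w (Ryw \wedge Rzw)) — i.e. convergence.
(a): fails — Rae and Rac but e and c have no common successor.
(b): fails — Rmn and Rmn but n and n have no common successor.
(c): fails — Ron and Ron but n and n have no common successor.
(d): fails — Rw1w5 and Rw1w2 but w5 and w2 have no common successor.
(e): condition met.

(e)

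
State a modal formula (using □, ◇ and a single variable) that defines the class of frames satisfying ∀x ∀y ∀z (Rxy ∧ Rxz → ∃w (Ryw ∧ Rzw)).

The condition is convergence. The .2 schema ◇□p → □◇p defines it.

◇□p → □◇p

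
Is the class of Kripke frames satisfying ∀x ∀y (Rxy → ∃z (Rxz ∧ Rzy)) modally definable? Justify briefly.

Yes, by □□p → □p

The condition is density. A defining modal formula is □□p → □p.
Suppose □□p→□p is valid. Take Rxy and set V(p)={w : xR²w}. Then □□p at x, so □p at x, so p at y, i.e. ∃z(Rxz∧Rzy).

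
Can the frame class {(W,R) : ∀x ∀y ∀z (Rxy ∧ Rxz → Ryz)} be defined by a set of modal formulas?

The condition is the Euclidean property. A defining modal formula is ◇q → □◇q.

Definable; ◇q → □◇q defines it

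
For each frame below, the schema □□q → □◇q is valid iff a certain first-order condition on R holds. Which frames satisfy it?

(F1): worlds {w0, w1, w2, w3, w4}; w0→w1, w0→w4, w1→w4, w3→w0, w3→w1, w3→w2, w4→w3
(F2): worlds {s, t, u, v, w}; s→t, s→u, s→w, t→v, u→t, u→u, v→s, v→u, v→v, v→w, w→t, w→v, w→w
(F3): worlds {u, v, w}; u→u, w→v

The schema corresponds to a generalized confluence (Geach) condition: ∀x ∀z (xRz → ∃w (xR²w ∧ zRw)).
(F1): fails — w3Rw2 but no w with w3R²w and w2Rw.
(F2): satisfies the condition.
(F3): fails — wRv but no t with wR²t and vRt.
Valid on: (F2).

(F2)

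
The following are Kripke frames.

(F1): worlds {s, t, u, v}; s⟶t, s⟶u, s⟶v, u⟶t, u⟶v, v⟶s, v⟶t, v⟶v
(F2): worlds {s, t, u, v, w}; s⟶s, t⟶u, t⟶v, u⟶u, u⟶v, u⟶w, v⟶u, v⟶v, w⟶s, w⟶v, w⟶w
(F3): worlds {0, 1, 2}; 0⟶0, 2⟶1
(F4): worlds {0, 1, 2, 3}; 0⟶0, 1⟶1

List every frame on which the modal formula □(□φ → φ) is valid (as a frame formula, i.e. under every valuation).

(F2), (F4)

This is the axiom for shift-reflexivity; its first-order frame correspondent is ∀x ∀y (Rxy → Ryy).
(F1): fails — Rut but not Rtt.
(F2): satisfies the condition.
(F3): fails — R21 but not R11.
(F4): satisfies the condition.
Valid on: (F2), (F4).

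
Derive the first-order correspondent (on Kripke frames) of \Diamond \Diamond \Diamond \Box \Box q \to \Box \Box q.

\forall x \forall y \forall z ((x R^3 y \wedge x R^2 z) \to \exists w (y R^2 w \wedge z = w))

This is a Sahlqvist (Geach-type) schema ◇^3□^2q → □^2◇^0q.
Minimal-valuation argument: fix x; take any y with xR^3y and any z with xR^2z. Set V(q) to the set of worlds R-reachable from y in exactly 2 steps. Then □^2q holds at y, so the antecedent holds at x; validity forces ◇^0q at z, giving a w with zR^0w and yR^2w.
First-order correspondent: \forall x \forall y \forall z ((x R^3 y \wedge x R^2 z) \to \exists w (y R^2 w \wedge z = w)).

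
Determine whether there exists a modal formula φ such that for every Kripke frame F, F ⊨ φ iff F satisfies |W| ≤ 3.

If a class were modally definable it would be closed under disjoint unions (Goldblatt–Thomason).
Any modal formula valid on each of 4 disjoint one-world frames is valid on their disjoint union (validity is preserved under disjoint unions). Each one-world frame has |W|=1≤3, but the union has |W|=4.
So no modal formula (or set of formulas) defines exactly the |W|≤3 frames.

No — not modally definable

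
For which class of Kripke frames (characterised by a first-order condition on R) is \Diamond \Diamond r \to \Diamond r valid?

transitivity

This is frame-equivalent to □r → □□r (substitute ¬r for r and contrapose).
Suppose □r→□□r is valid. Take Rxy, Ryz and set V(r)={w : Rxw}. Then □r at x, so □□r at x, so □r at y, so r at z, i.e. Rxz.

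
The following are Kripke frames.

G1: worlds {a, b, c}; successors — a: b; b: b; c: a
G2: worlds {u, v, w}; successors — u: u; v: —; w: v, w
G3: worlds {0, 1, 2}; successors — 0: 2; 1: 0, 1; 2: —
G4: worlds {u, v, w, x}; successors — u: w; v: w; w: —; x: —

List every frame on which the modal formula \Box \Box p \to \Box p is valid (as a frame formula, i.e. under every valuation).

G2

Frame correspondent (Sahlqvist): \forall x \forall y (Rxy \to \exists z (Rxz \wedge Rzy)) — i.e. density.
G1: fails — Rca but no z with Rcz and Rza.
G2: condition met.
G3: fails — R02 but no z with R0z and Rz2.
G4: fails — Ruw but no z with Ruz and Rzw.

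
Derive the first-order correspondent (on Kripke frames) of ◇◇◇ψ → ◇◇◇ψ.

This is a Sahlqvist (Geach-type) schema ◇^3□^0ψ → □^0◇^3ψ.
Minimal-valuation argument: fix x; take any y with xR^3y and any z with xR^0z. Set V(ψ) to the set of worlds R-reachable from y in exactly 0 steps. Then □^0ψ holds at y, so the antecedent holds at x; validity forces ◇^3ψ at z, giving a w with zR^3w and yR^0w.
First-order correspondent: ∀x ∀y (xR³y → ∃w (y = w ∧ xR³w)).

∀x ∀y (xR³y → ∃w (y = w ∧ xR³w))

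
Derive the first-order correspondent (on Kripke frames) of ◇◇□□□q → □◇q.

∀x ∀y ∀z ((xR²y ∧ xRz) → ∃w (yR³w ∧ zRw))

This is a Sahlqvist (Geach-type) schema ◇^2□^3q → □^1◇^1q.
First-order correspondent: ∀x ∀y ∀z ((xR²y ∧ xRz) → ∃w (yR³w ∧ zRw)).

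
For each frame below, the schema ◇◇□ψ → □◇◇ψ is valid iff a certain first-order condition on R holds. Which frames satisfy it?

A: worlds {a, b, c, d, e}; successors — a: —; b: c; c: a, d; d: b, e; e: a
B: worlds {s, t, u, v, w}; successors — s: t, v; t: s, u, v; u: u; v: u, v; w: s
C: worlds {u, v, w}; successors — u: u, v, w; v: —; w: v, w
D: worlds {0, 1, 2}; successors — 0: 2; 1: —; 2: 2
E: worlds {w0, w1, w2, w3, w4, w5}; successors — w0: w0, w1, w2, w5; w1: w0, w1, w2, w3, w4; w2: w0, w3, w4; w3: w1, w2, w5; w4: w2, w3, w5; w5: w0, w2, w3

Frame correspondent (Sahlqvist): ∀x ∀y ∀z ((xR²y ∧ xRz) → ∃w (yRw ∧ zR²w)) — i.e. a generalized confluence (Geach) condition.
A: fails — bR²a, bRc but no w with aRw and cR²w.
B: holds.
C: fails — uR²u, uRv but no t with uRt and vR²t.
D: holds.
E: holds.
Valid on: B, D, E.

B, D, E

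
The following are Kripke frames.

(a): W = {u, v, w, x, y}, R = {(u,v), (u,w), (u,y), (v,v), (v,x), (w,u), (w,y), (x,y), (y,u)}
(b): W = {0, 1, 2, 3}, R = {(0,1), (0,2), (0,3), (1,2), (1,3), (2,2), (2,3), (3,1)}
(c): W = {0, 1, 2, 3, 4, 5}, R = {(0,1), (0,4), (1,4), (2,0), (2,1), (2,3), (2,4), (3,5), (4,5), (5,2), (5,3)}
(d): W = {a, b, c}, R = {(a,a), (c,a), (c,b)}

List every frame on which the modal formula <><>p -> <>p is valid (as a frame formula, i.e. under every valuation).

This is the axiom for a generalized confluence (Geach) condition; its first-order frame correspondent is forall x forall y (x R^2 y -> exists w (y = w & xRw)).
(a): fails — uR²u but no t with u=t and uRt.
(b): fails — 1R²1 but no w with 1=w and 1Rw.
(c): fails — 0R²5 but no w with 5=w and 0Rw.
(d): satisfies the condition.
Valid on: (d).

(d)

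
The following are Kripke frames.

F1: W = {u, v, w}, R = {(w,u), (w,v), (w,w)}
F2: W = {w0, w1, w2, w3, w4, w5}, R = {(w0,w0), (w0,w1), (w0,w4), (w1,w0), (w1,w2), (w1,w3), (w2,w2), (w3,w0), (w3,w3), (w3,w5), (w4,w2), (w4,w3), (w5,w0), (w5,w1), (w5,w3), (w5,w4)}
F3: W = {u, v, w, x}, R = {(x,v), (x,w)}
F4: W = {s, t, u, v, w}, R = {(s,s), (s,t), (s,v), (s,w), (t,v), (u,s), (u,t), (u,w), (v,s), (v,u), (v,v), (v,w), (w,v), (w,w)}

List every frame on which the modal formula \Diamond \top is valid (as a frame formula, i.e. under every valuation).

F2, F4

The schema corresponds to seriality: \forall x \exists y Rxy.
F1: fails — world u has no successor.
F2: satisfies the condition.
F3: fails — world u has no successor.
F4: satisfies the condition.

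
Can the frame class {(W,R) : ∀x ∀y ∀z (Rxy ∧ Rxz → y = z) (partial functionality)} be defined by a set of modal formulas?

Yes — defined by ◇q → □q

The condition is partial functionality. A defining modal formula is ◇q → □q.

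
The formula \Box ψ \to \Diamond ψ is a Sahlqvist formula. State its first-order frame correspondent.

Suppose □ψ→◇ψ is valid. At any x set V(ψ)=W. Then □ψ at x, so ◇ψ at x, so x has a successor.

seriality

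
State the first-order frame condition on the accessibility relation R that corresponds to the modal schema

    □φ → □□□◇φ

∀x ∀z (xR³z → ∃w (xRw ∧ zRw))

This is a Sahlqvist (Geach-type) schema ◇^0□^1φ → □^3◇^1φ.
Minimal-valuation argument: fix x; take any y with xR^0y and any z with xR^3z. Set V(φ) to the set of worlds R-reachable from y in exactly 1 step. Then □^1φ holds at y, so the antecedent holds at x; validity forces ◇^1φ at z, giving a w with zR^1w and yR^1w.
First-order correspondent: ∀x ∀z (xR³z → ∃w (xRw ∧ zRw)).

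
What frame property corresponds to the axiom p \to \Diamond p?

Equivalently (dual form): □p → p.
Suppose □p→p is valid. At any x set V(p)={w : Rxw}. Then □p holds at x, so p holds at x, i.e. Rxx.

Reflexivity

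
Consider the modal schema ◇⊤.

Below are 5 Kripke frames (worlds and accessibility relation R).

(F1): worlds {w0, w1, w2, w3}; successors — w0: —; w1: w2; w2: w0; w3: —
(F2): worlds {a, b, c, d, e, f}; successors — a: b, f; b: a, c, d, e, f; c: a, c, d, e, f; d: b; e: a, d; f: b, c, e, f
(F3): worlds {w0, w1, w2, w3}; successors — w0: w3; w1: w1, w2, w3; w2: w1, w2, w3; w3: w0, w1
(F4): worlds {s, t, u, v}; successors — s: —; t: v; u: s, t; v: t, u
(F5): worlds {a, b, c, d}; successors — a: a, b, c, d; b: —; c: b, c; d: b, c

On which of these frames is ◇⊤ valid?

(F2), (F3)

This is the axiom for seriality; its first-order frame correspondent is ∀x ∃y Rxy.
(F1): fails — world w0 has no successor.
(F2): ✓.
(F3): ✓.
(F4): fails — world s has no successor.
(F5): fails — world b has no successor.
Valid on: (F2), (F3).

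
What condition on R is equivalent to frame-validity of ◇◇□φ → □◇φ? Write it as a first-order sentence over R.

This is a Sahlqvist (Geach-type) schema ◇^2□^1φ → □^1◇^1φ.
First-order correspondent: ∀x ∀y ∀z ((xR²y ∧ xRz) → ∃w (yRw ∧ zRw)).

∀x ∀y ∀z ((xR²y ∧ xRz) → ∃w (yRw ∧ zRw))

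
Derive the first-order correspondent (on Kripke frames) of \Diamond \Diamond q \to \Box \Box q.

This is a Sahlqvist (Geach-type) schema ◇^2□^0q → □^2◇^0q.
Minimal-valuation argument: fix x; take any y with xR^2y and any z with xR^2z. Set V(q) to the set of worlds R-reachable from y in exactly 0 steps. Then □^0q holds at y, so the antecedent holds at x; validity forces ◇^0q at z, giving a w with zR^0w and yR^0w.
First-order correspondent: \forall x \forall y \forall z ((x R^2 y \wedge x R^2 z) \to \exists w (y = w \wedge z = w)).

\forall x \forall y \forall z ((x R^2 y \wedge x R^2 z) \to \exists w (y = w \wedge z = w))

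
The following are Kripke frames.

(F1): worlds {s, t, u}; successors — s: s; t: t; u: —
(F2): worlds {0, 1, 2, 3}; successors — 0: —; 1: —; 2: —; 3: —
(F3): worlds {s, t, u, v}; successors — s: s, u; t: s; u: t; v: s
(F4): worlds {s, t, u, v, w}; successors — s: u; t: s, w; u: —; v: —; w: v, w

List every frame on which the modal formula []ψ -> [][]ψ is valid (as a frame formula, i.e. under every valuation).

(F1), (F2)

Frame correspondent (Sahlqvist): forall x forall y forall z (Rxy & Ryz -> Rxz) — i.e. transitivity.
(F1): ✓.
(F2): ✓.
(F3): fails — Rut and Rts but not Rus.
(F4): fails — Rts and Rsu but not Rtu.
Valid on: (F1), (F2).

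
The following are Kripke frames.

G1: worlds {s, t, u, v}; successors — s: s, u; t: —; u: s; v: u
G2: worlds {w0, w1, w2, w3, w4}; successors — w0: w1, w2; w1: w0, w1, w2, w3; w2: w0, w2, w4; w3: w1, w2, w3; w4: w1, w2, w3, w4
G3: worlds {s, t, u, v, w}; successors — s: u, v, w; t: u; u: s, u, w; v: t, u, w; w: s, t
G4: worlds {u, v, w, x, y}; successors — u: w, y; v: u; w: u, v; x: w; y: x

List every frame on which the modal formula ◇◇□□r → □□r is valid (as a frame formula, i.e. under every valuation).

Frame correspondent (Sahlqvist): ∀x ∀y ∀z ((xR²y ∧ xR²z) → ∃w (yR²w ∧ z = w)) — i.e. a generalized confluence (Geach) condition.
G1: holds.
G2: holds.
G3: fails — sR²t, sR²t but no w* with tR²w* and t=w*.
G4: fails — uR²v, uR²u but no t with vR²t and u=t.
Valid on: G1, G2.

G1, G2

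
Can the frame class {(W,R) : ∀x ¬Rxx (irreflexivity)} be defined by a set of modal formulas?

Modal frame validity is preserved under surjective bounded morphisms.
The 5-cycle (worlds w0,w1,w2,w3,w4 with w0→w1→w2→w3→w4→w0) is irreflexive, and the map sending every world to a single reflexive point • is a surjective bounded morphism (forth: every edge maps to (•,•); back: every world has a successor). So any modal formula valid on the 5-cycle is also valid on the reflexive point, which is not irreflexive.
Hence irreflexivity is not modally definable.

No — not modally definable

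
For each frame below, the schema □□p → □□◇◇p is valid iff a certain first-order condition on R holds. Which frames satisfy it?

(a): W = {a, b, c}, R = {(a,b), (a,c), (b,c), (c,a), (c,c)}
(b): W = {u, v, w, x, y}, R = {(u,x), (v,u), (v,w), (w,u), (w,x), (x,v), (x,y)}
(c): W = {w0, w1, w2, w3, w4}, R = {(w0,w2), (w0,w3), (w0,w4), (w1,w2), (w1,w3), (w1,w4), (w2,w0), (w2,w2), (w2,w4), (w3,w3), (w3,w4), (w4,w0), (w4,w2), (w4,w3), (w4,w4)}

This is the axiom for a generalized confluence (Geach) condition; its first-order frame correspondent is ∀x ∀z (xR²z → ∃w (xR²w ∧ zR²w)).
(a): condition met.
(b): fails — uR²v but no t with uR²t and vR²t.
(c): condition met.

(a), (c)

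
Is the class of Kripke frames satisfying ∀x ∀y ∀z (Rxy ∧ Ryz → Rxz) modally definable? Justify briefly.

Definable; □p → □□p defines it

This is a Sahlqvist condition; the 4 axiom □p → □□p defines it.
Suppose □p→□□p is valid. Take Rxy, Ryz and set V(p)={w : Rxw}. Then □p at x, so □□p at x, so □p at y, so p at z, i.e. Rxz.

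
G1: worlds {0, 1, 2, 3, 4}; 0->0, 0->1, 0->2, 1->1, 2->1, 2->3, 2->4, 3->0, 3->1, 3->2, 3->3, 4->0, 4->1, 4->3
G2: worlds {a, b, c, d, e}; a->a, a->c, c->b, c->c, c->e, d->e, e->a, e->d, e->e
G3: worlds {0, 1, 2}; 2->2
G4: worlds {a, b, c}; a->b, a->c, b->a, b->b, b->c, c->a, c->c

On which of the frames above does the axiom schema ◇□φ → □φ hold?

Frame correspondent (Sahlqvist): ∀x ∀y ∀z (Rxy ∧ Rxz → Ryz) — i.e. the Euclidean property.
G1: fails — R02 and R00 but not R20.
G2: fails — Rac and Raa but not Rca.
G3: holds.
G4: fails — Rac and Rab but not Rcb.

G3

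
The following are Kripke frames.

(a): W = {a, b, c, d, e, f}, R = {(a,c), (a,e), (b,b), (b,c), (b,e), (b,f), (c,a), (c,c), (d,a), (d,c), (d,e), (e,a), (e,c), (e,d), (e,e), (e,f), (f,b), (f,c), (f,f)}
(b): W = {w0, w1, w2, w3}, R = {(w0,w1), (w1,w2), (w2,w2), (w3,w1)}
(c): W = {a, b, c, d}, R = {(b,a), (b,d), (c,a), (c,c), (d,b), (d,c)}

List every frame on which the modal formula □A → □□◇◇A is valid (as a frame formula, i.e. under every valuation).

Frame correspondent (Sahlqvist): ∀x ∀z (xR²z → ∃w (xRw ∧ zR²w)) — i.e. a generalized confluence (Geach) condition.
(a): holds.
(b): fails — w0R²w2 but no w with w0Rw and w2R²w.
(c): fails — bR²b but no w with bRw and bR²w.
Valid on: (a).

(a)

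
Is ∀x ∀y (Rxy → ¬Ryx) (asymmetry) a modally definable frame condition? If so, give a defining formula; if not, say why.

Not modally definable

If a class were modally definable it would be closed under surjective bounded morphisms (Goldblatt–Thomason).
The 3-cycle (worlds 0,1,2 with 0→1→2→0) is asymmetric. Mapping every world to a single reflexive point • is a surjective bounded morphism, and the reflexive point is not asymmetric (R•• but asymmetry requires ¬R••).
So no modal formula (or set of formulas) defines exactly the asymmetric frames.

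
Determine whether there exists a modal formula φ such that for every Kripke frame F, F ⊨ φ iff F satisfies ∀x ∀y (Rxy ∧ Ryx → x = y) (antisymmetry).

No

If a class were modally definable it would be closed under surjective bounded morphisms (Goldblatt–Thomason).
The 6-cycle (worlds w0,w1,w2,w3,w4,w5 with w0→w1→w2→w3→w4→w5→w0) is antisymmetric. Sending even-indexed worlds to a and odd-indexed worlds to b is a surjective bounded morphism onto the two-world frame with a↔b, which is not antisymmetric.
Hence antisymmetry is not modally definable.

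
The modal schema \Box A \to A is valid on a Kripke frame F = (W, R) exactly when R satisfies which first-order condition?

This is the T axiom.
Its frame correspondent is reflexivity — \forall x Rxx.

reflexivity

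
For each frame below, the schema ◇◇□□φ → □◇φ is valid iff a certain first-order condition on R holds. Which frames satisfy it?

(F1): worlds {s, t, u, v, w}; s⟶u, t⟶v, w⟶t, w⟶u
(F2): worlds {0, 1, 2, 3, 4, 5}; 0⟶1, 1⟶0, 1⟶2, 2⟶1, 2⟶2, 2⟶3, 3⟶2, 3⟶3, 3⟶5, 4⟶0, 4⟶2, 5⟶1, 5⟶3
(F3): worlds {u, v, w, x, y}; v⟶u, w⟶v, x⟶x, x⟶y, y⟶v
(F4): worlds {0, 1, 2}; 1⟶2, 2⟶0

This is the axiom for a generalized confluence (Geach) condition; its first-order frame correspondent is ∀x ∀y ∀z ((xR²y ∧ xRz) → ∃w (yR²w ∧ zRw)).
(F1): fails — wR²v, wRt but no w* with vR²w* and tRw*.
(F2): holds.
(F3): fails — wR²u, wRv but no t with uR²t and vRt.
(F4): fails — 1R²0, 1R2 but no w with 0R²w and 2Rw.

(F2)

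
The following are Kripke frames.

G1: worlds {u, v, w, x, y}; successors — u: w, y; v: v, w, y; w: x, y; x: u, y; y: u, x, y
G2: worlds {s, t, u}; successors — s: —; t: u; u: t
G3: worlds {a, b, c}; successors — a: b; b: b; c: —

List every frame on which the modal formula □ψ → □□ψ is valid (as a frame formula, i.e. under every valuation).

Frame correspondent (Sahlqvist): ∀x ∀y ∀z (Rxy ∧ Ryz → Rxz) — i.e. transitivity.
G1: fails — Ruw and Rwx but not Rux.
G2: fails — Rtu and Rut but not Rtt.
G3: ✓.
Valid on: G3.

G3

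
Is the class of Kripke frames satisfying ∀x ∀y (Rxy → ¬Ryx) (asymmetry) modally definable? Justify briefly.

If a class were modally definable it would be closed under surjective bounded morphisms (Goldblatt–Thomason).
The 4-cycle (worlds s,t,u,v with s→t→u→v→s) is asymmetric. Mapping every world to a single reflexive point • is a surjective bounded morphism, and the reflexive point is not asymmetric (R•• but asymmetry requires ¬R••).
Hence asymmetry is not modally definable.

No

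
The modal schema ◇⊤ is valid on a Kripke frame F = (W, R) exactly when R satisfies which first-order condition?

seriality

◇⊤ holds at w iff w has a successor, so frame-validity of ◇⊤ is exactly seriality. Equivalently via □q → ◇q:
Suppose □q→◇q is valid. At any x set V(q)=W. Then □q at x, so ◇q at x, so x has a successor.
Conversely, any frame satisfying ∀x ∃y Rxy validates the schema.
So the correspondent is seriality.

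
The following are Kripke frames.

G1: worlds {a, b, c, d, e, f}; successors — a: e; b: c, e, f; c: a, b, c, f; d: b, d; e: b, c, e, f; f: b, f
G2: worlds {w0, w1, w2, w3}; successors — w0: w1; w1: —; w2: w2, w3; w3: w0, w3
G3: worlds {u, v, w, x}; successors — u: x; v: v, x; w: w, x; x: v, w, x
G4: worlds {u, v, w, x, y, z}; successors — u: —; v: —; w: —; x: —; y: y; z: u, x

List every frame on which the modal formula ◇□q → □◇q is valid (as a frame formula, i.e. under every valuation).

This is the axiom for convergence; its first-order frame correspondent is ∀x ∀y ∀z (Rxy ∧ Rxz → ∃w (Ryw ∧ Rzw)).
G1: fails — Rcc and Rca but c and a have no common successor.
G2: fails — Rw0w1 and Rw0w1 but w1 and w1 have no common successor.
G3: holds.
G4: fails — Rzu and Rzu but u and u have no common successor.
Valid on: G3.

G3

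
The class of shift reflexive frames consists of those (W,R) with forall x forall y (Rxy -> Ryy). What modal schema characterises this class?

A defining formula is □(□p → p) (the T□ axiom).

□(□p → p)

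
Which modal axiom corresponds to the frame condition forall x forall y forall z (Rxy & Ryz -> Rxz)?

A defining formula is □q → □□q (the 4 axiom).

□q → □□q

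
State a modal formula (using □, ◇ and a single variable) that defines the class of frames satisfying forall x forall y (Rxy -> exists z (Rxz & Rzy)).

□□s → □s

A defining formula is □□s → □s (the C4 axiom).
Suppose □□s→□s is valid. Take Rxy and set V(s)={w : xR²w}. Then □□s at x, so □s at x, so s at y, i.e. ∃z(Rxz∧Rzy).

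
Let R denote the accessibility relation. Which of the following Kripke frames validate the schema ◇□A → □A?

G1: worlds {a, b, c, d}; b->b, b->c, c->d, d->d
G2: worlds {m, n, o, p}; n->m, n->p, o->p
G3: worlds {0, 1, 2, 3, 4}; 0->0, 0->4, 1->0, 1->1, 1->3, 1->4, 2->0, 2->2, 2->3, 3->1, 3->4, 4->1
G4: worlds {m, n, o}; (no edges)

This is the axiom for the Euclidean property; its first-order frame correspondent is ∀x ∀y ∀z (Rxy ∧ Rxz → Ryz).
G1: fails — Rbc and Rbc but not Rcc.
G2: fails — Rnm and Rnm but not Rmm.
G3: fails — R04 and R00 but not R40.
G4: ✓.

G4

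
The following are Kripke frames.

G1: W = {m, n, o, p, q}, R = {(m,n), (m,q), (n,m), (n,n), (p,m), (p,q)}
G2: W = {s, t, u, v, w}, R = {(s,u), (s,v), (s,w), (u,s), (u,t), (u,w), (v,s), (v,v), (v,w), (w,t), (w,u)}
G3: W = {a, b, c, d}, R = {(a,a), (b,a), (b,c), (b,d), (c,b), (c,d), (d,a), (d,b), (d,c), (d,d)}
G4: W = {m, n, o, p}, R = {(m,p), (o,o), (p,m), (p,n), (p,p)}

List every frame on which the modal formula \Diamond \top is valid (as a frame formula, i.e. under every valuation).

Frame correspondent (Sahlqvist): \forall x \exists y Rxy — i.e. seriality.
G1: fails — world o has no successor.
G2: fails — world t has no successor.
G3: holds.
G4: fails — world n has no successor.

G3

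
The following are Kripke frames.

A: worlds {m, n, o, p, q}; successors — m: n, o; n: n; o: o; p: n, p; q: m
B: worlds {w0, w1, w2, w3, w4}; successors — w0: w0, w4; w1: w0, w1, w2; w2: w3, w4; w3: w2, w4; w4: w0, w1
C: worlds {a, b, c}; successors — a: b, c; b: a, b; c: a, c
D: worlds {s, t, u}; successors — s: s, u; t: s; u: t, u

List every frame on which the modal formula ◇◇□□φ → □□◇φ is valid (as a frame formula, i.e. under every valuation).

Frame correspondent (Sahlqvist): ∀x ∀y ∀z ((xR²y ∧ xR²z) → ∃w (yR²w ∧ zRw)) — i.e. a generalized confluence (Geach) condition.
A: fails — mR²n, mR²o but no w with nR²w and oRw.
B: satisfies the condition.
C: satisfies the condition.
D: satisfies the condition.

B, C, D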